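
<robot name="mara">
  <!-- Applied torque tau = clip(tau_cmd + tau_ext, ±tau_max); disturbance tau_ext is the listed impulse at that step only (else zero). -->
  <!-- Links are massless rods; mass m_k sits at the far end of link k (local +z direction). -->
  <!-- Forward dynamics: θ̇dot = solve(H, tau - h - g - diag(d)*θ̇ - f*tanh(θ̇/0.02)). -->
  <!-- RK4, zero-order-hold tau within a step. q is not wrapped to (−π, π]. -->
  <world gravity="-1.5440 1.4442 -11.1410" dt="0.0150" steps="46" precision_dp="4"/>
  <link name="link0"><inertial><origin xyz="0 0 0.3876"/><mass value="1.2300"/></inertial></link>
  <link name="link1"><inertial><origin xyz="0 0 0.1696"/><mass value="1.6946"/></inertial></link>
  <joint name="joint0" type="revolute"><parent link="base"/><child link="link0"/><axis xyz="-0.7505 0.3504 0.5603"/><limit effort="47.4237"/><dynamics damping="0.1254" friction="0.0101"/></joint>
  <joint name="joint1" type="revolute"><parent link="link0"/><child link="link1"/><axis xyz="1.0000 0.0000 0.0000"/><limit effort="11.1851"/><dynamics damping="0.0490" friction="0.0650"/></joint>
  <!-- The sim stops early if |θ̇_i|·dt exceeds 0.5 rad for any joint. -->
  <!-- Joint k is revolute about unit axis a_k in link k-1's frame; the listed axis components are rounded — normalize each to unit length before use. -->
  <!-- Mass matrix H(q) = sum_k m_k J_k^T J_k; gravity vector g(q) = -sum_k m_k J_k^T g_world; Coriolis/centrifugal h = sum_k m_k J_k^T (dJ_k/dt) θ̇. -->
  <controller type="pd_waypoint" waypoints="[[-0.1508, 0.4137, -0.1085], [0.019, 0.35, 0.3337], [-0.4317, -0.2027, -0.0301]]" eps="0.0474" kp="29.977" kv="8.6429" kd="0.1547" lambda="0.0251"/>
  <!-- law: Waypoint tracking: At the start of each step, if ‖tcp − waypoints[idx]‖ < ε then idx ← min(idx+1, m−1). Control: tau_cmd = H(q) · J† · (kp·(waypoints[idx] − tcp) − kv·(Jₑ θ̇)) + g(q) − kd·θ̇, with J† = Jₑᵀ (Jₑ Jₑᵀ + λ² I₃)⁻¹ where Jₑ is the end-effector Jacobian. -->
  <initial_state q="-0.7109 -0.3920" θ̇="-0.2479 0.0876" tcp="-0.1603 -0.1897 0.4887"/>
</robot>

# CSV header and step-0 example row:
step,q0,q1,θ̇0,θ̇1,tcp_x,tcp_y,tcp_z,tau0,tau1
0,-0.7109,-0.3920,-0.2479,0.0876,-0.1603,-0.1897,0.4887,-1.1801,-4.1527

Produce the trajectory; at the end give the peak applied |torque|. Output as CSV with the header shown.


step,q0,q1,θ̇0,θ̇1,tcp_x,tcp_y,tcp_z,tau0,tau1
1,-0.7242,-0.4214,-1.5046,-3.9479,-0.1620,-0.1888,0.4869,-0.2950,-3.1178
2,-0.7537,-0.5022,-2.4267,-6.7710,-0.1642,-0.1847,0.4829,0.6635,-2.4317
3,-0.7951,-0.6182,-3.0701,-8.6479,-0.1663,-0.1783,0.4761,2.1151,-1.9312
4,-0.8440,-0.7561,-3.4407,-9.7139,-0.1674,-0.1708,0.4663,3.9707,-1.5032
5,-0.8966,-0.9051,-3.5604,-10.1437,-0.1674,-0.1629,0.4535,5.8160,-1.0705
6,-0.9494,-1.0573,-3.4824,-10.1594,-0.1658,-0.1551,0.4382,7.3392,-0.5957
7,-1.0000,-1.2079,-3.2654,-9.9543,-0.1630,-0.1478,0.4210,8.4538,-0.0750
8,-1.0466,-1.3547,-2.9556,-9.6561,-0.1591,-0.1408,0.4026,9.2065,0.4765
9,-1.0882,-1.4968,-2.5826,-9.3359,-0.1543,-0.1343,0.3833,9.6842,1.0384
10,-1.1238,-1.6343,-2.1638,-9.0295,-0.1488,-0.1281,0.3635,9.9718,1.5926
11,-1.1528,-1.7674,-1.7082,-8.7528,-0.1429,-0.1221,0.3435,10.1399,2.1249
12,-1.1748,-1.8966,-1.2199,-8.5116,-0.1367,-0.1165,0.3235,10.2445,2.6253
13,-1.1892,-2.0225,-0.7002,-8.3058,-0.1306,-0.1112,0.3036,10.3302,3.0870
14,-1.1956,-2.1456,-0.1487,-8.1325,-0.1245,-0.1063,0.2841,10.4328,3.5051
15,-1.1935,-2.2663,0.4333,-7.9854,-0.1187,-0.1020,0.2651,10.5820,3.8761
16,-1.1825,-2.3849,1.0449,-7.8555,-0.1134,-0.0984,0.2467,10.7898,4.1965
17,-1.1620,-2.5017,1.6803,-7.7296,-0.1086,-0.0957,0.2293,11.0376,4.4630
18,-1.1320,-2.6166,2.3249,-7.5875,-0.1044,-0.0943,0.2132,11.2173,4.6707
19,-1.0924,-2.7289,2.9469,-7.3952,-0.1008,-0.0943,0.1988,10.9719,4.8114
20,-1.0442,-2.8376,3.4723,-7.0848,-0.0977,-0.0958,0.1866,9.3522,4.8667
21,-0.9900,-2.9397,3.7277,-6.5007,-0.0950,-0.0988,0.1772,4.7538,4.7972
22,-0.9365,-3.0287,3.3862,-5.3469,-0.0928,-0.1026,0.1709,-2.4704,4.5499
23,-0.8945,-3.0946,2.2150,-3.4279,-0.0913,-0.1063,0.1674,-7.5992,4.1175
24,-0.8739,-3.1287,0.5341,-1.1129,-0.0907,-0.1086,0.1659,-8.5458,3.5781
25,-0.8786,-3.1292,-1.1537,1.0250,-0.0913,-0.1090,0.1653,-6.9509,3.0460
26,-0.9066,-3.1015,-2.5706,2.6449,-0.0931,-0.1080,0.1653,-3.6255,2.6115
27,-0.9525,-3.0544,-3.5457,3.6216,-0.0960,-0.1063,0.1658,1.4698,2.2874
28,-1.0083,-2.9984,-3.8906,3.8236,-0.0998,-0.1051,0.1670,7.1211,2.0856
29,-1.0643,-2.9450,-3.5792,3.2999,-0.1040,-0.1047,0.1682,11.0742,2.0039
30,-1.1125,-2.9027,-2.8506,2.3423,-0.1080,-0.1051,0.1690,12.6920,2.0312
31,-1.1488,-2.8757,-1.9915,1.2641,-0.1113,-0.1059,0.1689,12.7787,2.1473
32,-1.1725,-2.8643,-1.1709,0.2532,-0.1138,-0.1068,0.1679,12.1277,2.3237
33,-1.1847,-2.8667,-0.4687,-0.5615,-0.1153,-0.1077,0.1660,11.1377,2.5077
34,-1.1875,-2.8798,0.0978,-1.1845,-0.1161,-0.1085,0.1636,9.9404,2.6891
35,-1.1829,-2.9008,0.5124,-1.6035,-0.1162,-0.1093,0.1609,8.5230,2.8492
36,-1.1734,-2.9263,0.7549,-1.8025,-0.1160,-0.1101,0.1580,6.8589,2.9690
37,-1.1617,-2.9531,0.8000,-1.7676,-0.1157,-0.1111,0.1553,5.0263,3.0347
38,-1.1510,-2.9777,0.6332,-1.5011,-0.1155,-0.1120,0.1529,3.2790,3.0395
39,-1.1442,-2.9967,0.2718,-1.0402,-0.1156,-0.1130,0.1509,1.9848,2.9868
40,-1.1438,-3.0080,-0.2243,-0.4654,-0.1161,-0.1137,0.1493,1.4369,2.8907
41,-1.1513,-3.0106,-0.7608,0.1052,-0.1170,-0.1142,0.1480,1.7080,2.7768
42,-1.1663,-3.0058,-1.2369,0.5360,-0.1185,-0.1146,0.1468,2.6086,2.6844
43,-1.1875,-2.9957,-1.5977,0.8109,-0.1205,-0.1149,0.1456,3.8407,2.6069
44,-1.2131,-2.9828,-1.8110,0.9040,-0.1229,-0.1151,0.1443,5.1013,2.5554
45,-1.2408,-2.9697,-1.8809,0.8298,-0.1256,-0.1155,0.1427,6.1380,2.5344
46,-1.2687,-2.9588,-1.8392,0.6320,-0.1283,-0.1159,0.1408,,
# max |tau| (N·m): 12.7787


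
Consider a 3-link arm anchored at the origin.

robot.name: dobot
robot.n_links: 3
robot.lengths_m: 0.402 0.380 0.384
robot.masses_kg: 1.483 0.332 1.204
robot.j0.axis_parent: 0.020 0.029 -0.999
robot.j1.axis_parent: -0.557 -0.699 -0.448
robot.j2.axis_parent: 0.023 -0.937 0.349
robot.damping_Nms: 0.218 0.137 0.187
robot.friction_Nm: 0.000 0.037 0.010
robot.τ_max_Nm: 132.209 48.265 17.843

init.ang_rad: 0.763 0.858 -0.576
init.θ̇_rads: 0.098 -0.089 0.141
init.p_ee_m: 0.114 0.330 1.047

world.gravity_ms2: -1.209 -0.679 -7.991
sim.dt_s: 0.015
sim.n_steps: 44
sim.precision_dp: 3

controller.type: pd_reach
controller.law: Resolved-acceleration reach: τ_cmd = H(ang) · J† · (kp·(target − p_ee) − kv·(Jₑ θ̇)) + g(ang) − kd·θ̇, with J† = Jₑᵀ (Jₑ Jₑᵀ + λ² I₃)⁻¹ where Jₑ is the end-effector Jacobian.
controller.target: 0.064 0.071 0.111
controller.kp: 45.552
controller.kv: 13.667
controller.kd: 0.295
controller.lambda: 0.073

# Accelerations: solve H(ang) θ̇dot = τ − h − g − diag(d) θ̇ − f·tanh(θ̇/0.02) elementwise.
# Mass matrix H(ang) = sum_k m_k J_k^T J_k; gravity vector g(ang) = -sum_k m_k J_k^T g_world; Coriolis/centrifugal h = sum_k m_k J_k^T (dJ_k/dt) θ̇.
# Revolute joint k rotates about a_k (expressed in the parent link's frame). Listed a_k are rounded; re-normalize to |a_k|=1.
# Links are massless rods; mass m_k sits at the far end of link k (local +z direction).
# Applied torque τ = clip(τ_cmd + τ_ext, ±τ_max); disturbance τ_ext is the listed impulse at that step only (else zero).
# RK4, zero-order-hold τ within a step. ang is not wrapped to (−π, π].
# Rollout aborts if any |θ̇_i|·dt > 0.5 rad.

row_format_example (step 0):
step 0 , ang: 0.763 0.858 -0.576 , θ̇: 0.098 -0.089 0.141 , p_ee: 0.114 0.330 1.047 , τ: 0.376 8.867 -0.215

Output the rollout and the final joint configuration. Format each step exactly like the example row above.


step 1 , ang: 0.757 0.872 -0.601 , θ̇: -0.796 1.893 -3.307 , p_ee: 0.115 0.329 1.044 , τ: 0.564 6.399 0.392
step 2 , ang: 0.744 0.908 -0.662 , θ̇: -0.962 2.944 -4.796 , p_ee: 0.115 0.328 1.038 , τ: 0.747 4.428 0.116
step 3 , ang: 0.730 0.958 -0.740 , θ̇: -0.803 3.609 -5.497 , p_ee: 0.116 0.328 1.028 , τ: 0.974 2.857 -0.380
step 4 , ang: 0.720 1.015 -0.825 , θ̇: -0.506 4.087 -5.865 , p_ee: 0.117 0.328 1.015 , τ: 1.244 1.611 -0.854
step 5 , ang: 0.715 1.079 -0.915 , θ̇: -0.147 4.448 -6.064 , p_ee: 0.118 0.328 1.001 , τ: 1.534 0.628 -1.224
step 6 , ang: 0.716 1.148 -1.006 , θ̇: 0.233 4.715 -6.164 , p_ee: 0.118 0.327 0.984 , τ: 1.817 -0.152 -1.468
step 7 , ang: 0.723 1.220 -1.099 , θ̇: 0.611 4.899 -6.199 , p_ee: 0.118 0.327 0.967 , τ: 2.064 -0.775 -1.590
step 8 , ang: 0.734 1.295 -1.192 , θ̇: 0.975 5.006 -6.191 , p_ee: 0.118 0.326 0.947 , τ: 2.253 -1.282 -1.600
step 9 , ang: 0.752 1.370 -1.284 , θ̇: 1.314 5.040 -6.153 , p_ee: 0.118 0.325 0.927 , τ: 2.368 -1.702 -1.516
step 10 , ang: 0.774 1.445 -1.376 , θ̇: 1.625 5.009 -6.093 , p_ee: 0.117 0.324 0.906 , τ: 2.403 -2.058 -1.356
step 11 , ang: 0.800 1.520 -1.467 , θ̇: 1.905 4.918 -6.018 , p_ee: 0.117 0.322 0.884 , τ: 2.360 -2.365 -1.137
step 12 , ang: 0.831 1.593 -1.556 , θ̇: 2.152 4.776 -5.929 , p_ee: 0.116 0.319 0.861 , τ: 2.249 -2.632 -0.873
step 13 , ang: 0.865 1.663 -1.645 , θ̇: 2.366 4.592 -5.830 , p_ee: 0.115 0.317 0.837 , τ: 2.082 -2.868 -0.579
step 14 , ang: 0.901 1.730 -1.731 , θ̇: 2.547 4.373 -5.720 , p_ee: 0.114 0.314 0.814 , τ: 1.876 -3.075 -0.264
step 15 , ang: 0.941 1.794 -1.816 , θ̇: 2.695 4.129 -5.601 , p_ee: 0.113 0.310 0.790 , τ: 1.650 -3.257 0.063
step 16 , ang: 0.982 1.854 -1.899 , θ̇: 2.811 3.869 -5.472 , p_ee: 0.112 0.307 0.765 , τ: 1.417 -3.413 0.395
step 17 , ang: 1.025 1.910 -1.980 , θ̇: 2.895 3.600 -5.334 , p_ee: 0.111 0.303 0.741 , τ: 1.191 -3.547 0.725
step 18 , ang: 1.069 1.962 -2.059 , θ̇: 2.949 3.330 -5.187 , p_ee: 0.111 0.299 0.717 , τ: 0.980 -3.659 1.050
step 19 , ang: 1.113 2.010 -2.135 , θ̇: 2.972 3.066 -5.032 , p_ee: 0.110 0.294 0.693 , τ: 0.791 -3.750 1.365
step 20 , ang: 1.157 2.054 -2.209 , θ̇: 2.967 2.813 -4.869 , p_ee: 0.109 0.290 0.669 , τ: 0.626 -3.823 1.666
step 21 , ang: 1.202 2.094 -2.281 , θ̇: 2.933 2.576 -4.699 , p_ee: 0.109 0.286 0.645 , τ: 0.486 -3.878 1.950
step 22 , ang: 1.245 2.131 -2.350 , θ̇: 2.873 2.359 -4.522 , p_ee: 0.108 0.281 0.622 , τ: 0.370 -3.918 2.214
step 23 , ang: 1.288 2.165 -2.417 , θ̇: 2.788 2.165 -4.337 , p_ee: 0.108 0.277 0.600 , τ: 0.274 -3.945 2.458
step 24 , ang: 1.329 2.196 -2.480 , θ̇: 2.678 1.998 -4.146 , p_ee: 0.108 0.273 0.578 , τ: 0.196 -3.961 2.679
step 25 , ang: 1.368 2.225 -2.541 , θ̇: 2.546 1.859 -3.947 , p_ee: 0.107 0.268 0.556 , τ: 0.132 -3.968 2.875
step 26 , ang: 1.405 2.252 -2.598 , θ̇: 2.393 1.751 -3.742 , p_ee: 0.107 0.264 0.535 , τ: 0.080 -3.966 3.047
step 27 , ang: 1.439 2.278 -2.653 , θ̇: 2.224 1.672 -3.530 , p_ee: 0.107 0.261 0.515 , τ: 0.037 -3.957 3.194
step 28 , ang: 1.471 2.303 -2.704 , θ̇: 2.042 1.624 -3.314 , p_ee: 0.107 0.257 0.496 , τ: 0.001 -3.940 3.317
step 29 , ang: 1.501 2.327 -2.752 , θ̇: 1.853 1.602 -3.094 , p_ee: 0.107 0.253 0.477 , τ: -0.029 -3.915 3.416
step 30 , ang: 1.527 2.351 -2.797 , θ̇: 1.661 1.602 -2.876 , p_ee: 0.107 0.250 0.458 , τ: -0.053 -3.881 3.494
step 31 , ang: 1.550 2.375 -2.838 , θ̇: 1.474 1.618 -2.662 , p_ee: 0.107 0.246 0.441 , τ: -0.071 -3.836 3.552
step 32 , ang: 1.571 2.399 -2.877 , θ̇: 1.300 1.642 -2.457 , p_ee: 0.107 0.243 0.424 , τ: -0.081 -3.780 3.594
step 33 , ang: 1.589 2.424 -2.912 , θ̇: 1.142 1.667 -2.265 , p_ee: 0.107 0.239 0.408 , τ: -0.083 -3.712 3.623
step 34 , ang: 1.605 2.450 -2.945 , θ̇: 1.006 1.687 -2.091 , p_ee: 0.107 0.235 0.392 , τ: -0.078 -3.635 3.643
step 35 , ang: 1.619 2.475 -2.975 , θ̇: 0.894 1.696 -1.936 , p_ee: 0.106 0.232 0.378 , τ: -0.066 -3.551 3.656
step 36 , ang: 1.632 2.501 -3.003 , θ̇: 0.806 1.694 -1.799 , p_ee: 0.106 0.228 0.363 , τ: -0.050 -3.462 3.665
step 37 , ang: 1.644 2.526 -3.029 , θ̇: 0.739 1.680 -1.681 , p_ee: 0.105 0.224 0.350 , τ: -0.030 -3.372 3.671
step 38 , ang: 1.654 2.551 -3.053 , θ̇: 0.692 1.654 -1.578 , p_ee: 0.104 0.220 0.337 , τ: -0.009 -3.284 3.674
step 39 , ang: 1.664 2.576 -3.076 , θ̇: 0.661 1.621 -1.487 , p_ee: 0.103 0.215 0.325 , τ: 0.010 -3.199 3.676
step 40 , ang: 1.674 2.600 -3.098 , θ̇: 0.643 1.581 -1.407 , p_ee: 0.102 0.211 0.314 , τ: 0.027 -3.119 3.675
step 41 , ang: 1.684 2.623 -3.118 , θ̇: 0.635 1.538 -1.335 , p_ee: 0.101 0.207 0.303 , τ: 0.040 -3.045 3.673
step 42 , ang: 1.693 2.646 -3.138 , θ̇: 0.634 1.492 -1.268 , p_ee: 0.099 0.202 0.292 , τ: 0.048 -2.976 3.668
step 43 , ang: 1.702 2.668 -3.156 , θ̇: 0.638 1.445 -1.206 , p_ee: 0.098 0.197 0.282 , τ: 0.053 -2.912 3.660
step 44 , ang: 1.712 2.690 -3.174 , θ̇: 0.646 1.398 -1.146 , p_ee: 0.097 0.193 0.273
final ang (rad): 1.712 2.690 -3.174


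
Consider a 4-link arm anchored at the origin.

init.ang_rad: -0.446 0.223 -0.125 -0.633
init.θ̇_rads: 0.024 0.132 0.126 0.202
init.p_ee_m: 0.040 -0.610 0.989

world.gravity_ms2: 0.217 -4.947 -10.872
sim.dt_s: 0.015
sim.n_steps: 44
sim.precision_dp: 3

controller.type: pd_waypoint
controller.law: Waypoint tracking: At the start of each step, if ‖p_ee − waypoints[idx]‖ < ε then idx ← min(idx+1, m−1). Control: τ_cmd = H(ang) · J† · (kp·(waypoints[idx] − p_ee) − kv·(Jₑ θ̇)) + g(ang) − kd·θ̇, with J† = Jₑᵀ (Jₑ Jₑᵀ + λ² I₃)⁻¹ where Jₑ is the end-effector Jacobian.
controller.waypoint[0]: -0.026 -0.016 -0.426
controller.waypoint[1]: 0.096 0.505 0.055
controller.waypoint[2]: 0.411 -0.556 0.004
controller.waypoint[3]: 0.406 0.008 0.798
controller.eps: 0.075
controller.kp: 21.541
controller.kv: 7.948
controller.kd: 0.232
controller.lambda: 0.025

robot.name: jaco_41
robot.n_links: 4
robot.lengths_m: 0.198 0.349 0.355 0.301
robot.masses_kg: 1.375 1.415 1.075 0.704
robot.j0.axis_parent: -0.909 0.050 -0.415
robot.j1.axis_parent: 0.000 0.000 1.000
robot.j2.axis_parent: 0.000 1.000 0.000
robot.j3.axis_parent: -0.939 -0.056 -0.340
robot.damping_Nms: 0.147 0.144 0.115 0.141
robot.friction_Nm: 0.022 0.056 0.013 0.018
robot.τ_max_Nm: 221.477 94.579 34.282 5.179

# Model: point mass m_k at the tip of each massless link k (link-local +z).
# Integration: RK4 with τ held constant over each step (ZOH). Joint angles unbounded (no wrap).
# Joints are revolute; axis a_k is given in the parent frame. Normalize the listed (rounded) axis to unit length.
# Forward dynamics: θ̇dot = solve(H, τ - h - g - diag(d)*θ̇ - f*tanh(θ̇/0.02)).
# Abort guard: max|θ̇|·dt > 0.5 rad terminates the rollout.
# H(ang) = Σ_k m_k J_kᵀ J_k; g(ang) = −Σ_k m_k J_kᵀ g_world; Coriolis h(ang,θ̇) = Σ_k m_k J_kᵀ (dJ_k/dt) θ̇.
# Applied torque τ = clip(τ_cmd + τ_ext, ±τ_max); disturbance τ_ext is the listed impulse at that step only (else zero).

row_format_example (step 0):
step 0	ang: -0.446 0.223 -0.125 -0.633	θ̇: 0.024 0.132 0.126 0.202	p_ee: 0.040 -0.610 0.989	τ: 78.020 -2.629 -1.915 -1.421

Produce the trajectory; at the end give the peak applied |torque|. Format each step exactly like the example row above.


step 1	ang: -0.440 0.224 -0.130 -0.658	θ̇: 0.838 0.030 -0.756 -3.534	p_ee: 0.041 -0.608 0.987	τ: 68.754 -2.320 -1.191 -0.275
step 2	ang: -0.422 0.224 -0.146 -0.731	θ̇: 1.445 0.132 -1.503 -6.020	p_ee: 0.041 -0.602 0.979	τ: 55.803 -2.087 -0.831 0.283
step 3	ang: -0.398 0.226 -0.173 -0.832	θ̇: 1.822 0.086 -2.082 -7.473	p_ee: 0.039 -0.593 0.968	τ: 42.855 -1.804 -0.623 0.481
step 4	ang: -0.369 0.226 -0.208 -0.950	θ̇: 2.005 -0.004 -2.538 -8.169	p_ee: 0.037 -0.579 0.953	τ: 31.678 -1.485 -0.521 0.492
step 5	ang: -0.339 0.224 -0.248 -1.074	θ̇: 2.043 -0.131 -2.899 -8.394	p_ee: 0.033 -0.563 0.937	τ: 22.631 -1.134 -0.480 0.435
step 6	ang: -0.309 0.221 -0.294 -1.200	θ̇: 1.979 -0.296 -3.190 -8.361	p_ee: 0.028 -0.543 0.920	τ: 15.466 -0.750 -0.473 0.373
step 7	ang: -0.280 0.215 -0.344 -1.324	θ̇: 1.842 -0.466 -3.438 -8.200	p_ee: 0.023 -0.522 0.903	τ: 9.770 -0.347 -0.499 0.329
step 8	ang: -0.254 0.207 -0.397 -1.446	θ̇: 1.655 -0.620 -3.667 -7.983	p_ee: 0.017 -0.499 0.885	τ: 5.158 0.069 -0.562 0.306
step 9	ang: -0.231 0.197 -0.454 -1.564	θ̇: 1.431 -0.746 -3.893 -7.753	p_ee: 0.011 -0.477 0.868	τ: 1.309 0.498 -0.670 0.300
step 10	ang: -0.211 0.185 -0.514 -1.678	θ̇: 1.179 -0.837 -4.130 -7.531	p_ee: 0.004 -0.454 0.851	τ: -2.045 0.951 -0.834 0.305
step 11	ang: -0.195 0.172 -0.578 -1.790	θ̇: 0.904 -0.885 -4.391 -7.329	p_ee: -0.002 -0.432 0.835	τ: -5.132 1.448 -1.069 0.313
step 12	ang: -0.184 0.159 -0.646 -1.898	θ̇: 0.610 -0.885 -4.684 -7.156	p_ee: -0.009 -0.411 0.819	τ: -8.165 2.020 -1.392 0.319
step 13	ang: -0.177 0.146 -0.719 -2.004	θ̇: 0.296 -0.833 -5.019 -7.024	p_ee: -0.015 -0.391 0.804	τ: -11.358 2.720 -1.823 0.321
step 14	ang: -0.175 0.134 -0.797 -2.109	θ̇: -0.041 -0.726 -5.403 -6.951	p_ee: -0.022 -0.373 0.789	τ: -14.951 3.623 -2.381 0.317
step 15	ang: -0.179 0.125 -0.881 -2.213	θ̇: -0.408 -0.555 -5.843 -6.959	p_ee: -0.029 -0.357 0.775	τ: -19.238 4.848 -3.081 0.309
step 16	ang: -0.188 0.118 -0.972 -2.319	θ̇: -0.816 -0.312 -6.343 -7.091	p_ee: -0.037 -0.343 0.761	τ: -24.578 6.578 -3.917 0.306
step 17	ang: -0.203 0.117 -1.072 -2.427	θ̇: -1.286 0.033 -6.895 -7.401	p_ee: -0.045 -0.331 0.747	τ: -31.487 9.108 -4.834 0.317
step 18	ang: -0.227 0.121 -1.180 -2.542	θ̇: -1.845 0.534 -7.467 -7.975	p_ee: -0.054 -0.321 0.732	τ: -40.827 12.959 -5.672 0.368
step 19	ang: -0.259 0.135 -1.296 -2.668	θ̇: -2.510 1.366 -7.974 -8.913	p_ee: -0.065 -0.314 0.717	τ: -54.515 19.235 -6.075 0.497
step 20	ang: -0.303 0.167 -1.418 -2.813	θ̇: -3.315 2.812 -8.193 -10.453	p_ee: -0.078 -0.310 0.701	τ: -77.072 31.131 -5.115 0.812
step 21	ang: -0.359 0.229 -1.538 -2.987	θ̇: -4.260 5.561 -7.574 -13.003	p_ee: -0.095 -0.309 0.682	τ: -63.711 43.193 -0.166 1.496
step 22	ang: -0.423 0.357 -1.638 -3.195	θ̇: -4.194 11.281 -5.518 -15.024	p_ee: -0.122 -0.317 0.660	τ: 130.536 -31.360 -7.192 2.516
step 23	ang: -0.469 0.529 -1.718 -3.387	θ̇: -2.053 11.460 -5.446 -10.894	p_ee: -0.158 -0.335 0.632	τ: 91.020 -25.546 -7.566 3.002
step 24	ang: -0.492 0.692 -1.802 -3.537	θ̇: -1.087 10.168 -5.842 -9.225	p_ee: -0.192 -0.358 0.595	τ: 68.853 -18.038 -5.291 3.868
step 25	ang: -0.504 0.836 -1.892 -3.669	θ̇: -0.551 9.046 -6.114 -8.438	p_ee: -0.221 -0.383 0.551	τ: 58.213 -13.552 -3.317 4.592
step 26	ang: -0.510 0.965 -1.984 -3.792	θ̇: -0.204 8.197 -6.194 -7.967	p_ee: -0.241 -0.407 0.501	τ: 52.437 -10.838 -1.873 5.084
step 27	ang: -0.511 1.083 -2.076 -3.909	θ̇: 0.050 7.587 -6.103 -7.638	p_ee: -0.252 -0.427 0.448	τ: 48.592 -9.209 -0.909 5.179
step 28	ang: -0.509 1.194 -2.166 -4.022	θ̇: 0.261 7.156 -5.866 -7.448	p_ee: -0.255 -0.443 0.393	τ: 45.281 -8.230 -0.321 5.179
step 29	ang: -0.503 1.299 -2.252 -4.133	θ̇: 0.451 6.828 -5.520 -7.351	p_ee: -0.251 -0.454 0.338	τ: 41.843 -7.603 -0.008 5.179
step 30	ang: -0.495 1.399 -2.331 -4.243	θ̇: 0.623 6.533 -5.103 -7.281	p_ee: -0.241 -0.459 0.286	τ: 38.045 -7.125 0.115 5.179
step 31	ang: -0.485 1.494 -2.405 -4.351	θ̇: 0.770 6.224 -4.653 -7.174	p_ee: -0.227 -0.459 0.236	τ: 33.916 -6.670 0.108 5.179
step 32	ang: -0.473 1.585 -2.471 -4.457	θ̇: 0.878 5.884 -4.206 -6.973	p_ee: -0.209 -0.455 0.191	τ: 29.612 -6.174 0.016 5.179
step 33	ang: -0.459 1.671 -2.531 -4.559	θ̇: 0.932 5.519 -3.791 -6.632	p_ee: -0.189 -0.446 0.150	τ: 25.326 -5.625 -0.138 4.883
step 34	ang: -0.445 1.751 -2.585 -4.655	θ̇: 0.936 5.144 -3.408 -6.234	p_ee: -0.169 -0.435 0.114	τ: 21.393 -5.036 -0.320 4.510
step 35	ang: -0.432 1.825 -2.634 -4.746	θ̇: 0.891 4.768 -3.061 -5.803	p_ee: -0.149 -0.421 0.083	τ: 17.946 -4.435 -0.507 4.121
step 36	ang: -0.419 1.894 -2.677 -4.829	θ̇: 0.803 4.398 -2.752 -5.355	p_ee: -0.130 -0.405 0.056	τ: 15.016 -3.850 -0.687 3.728
step 37	ang: -0.408 1.957 -2.716 -4.906	θ̇: 0.677 4.037 -2.477 -4.907	p_ee: -0.112 -0.389 0.033	τ: 12.584 -3.299 -0.850 3.345
step 38	ang: -0.399 2.015 -2.752 -4.977	θ̇: 0.520 3.684 -2.232 -4.473	p_ee: -0.097 -0.372 0.013	τ: 10.606 -2.793 -0.990 2.979
step 39	ang: -0.393 2.068 -2.784 -5.041	θ̇: 0.338 3.338 -2.013 -4.066	p_ee: -0.083 -0.355 -0.005	τ: 9.023 -2.337 -1.105 2.637
step 40	ang: -0.389 2.116 -2.812 -5.099	θ̇: 0.136 2.994 -1.813 -3.690	p_ee: -0.071 -0.339 -0.020	τ: 7.776 -1.931 -1.196 2.320
step 41	ang: -0.389 2.158 -2.838 -5.151	θ̇: -0.081 2.649 -1.630 -3.347	p_ee: -0.061 -0.322 -0.034	τ: 6.810 -1.572 -1.265 2.029
step 42	ang: -0.392 2.195 -2.861 -5.199	θ̇: -0.307 2.303 -1.460 -3.036	p_ee: -0.053 -0.307 -0.047	τ: 6.072 -1.257 -1.316 1.764
step 43	ang: -0.398 2.227 -2.882 -5.243	θ̇: -0.542 1.957 -1.302 -2.752	p_ee: -0.046 -0.292 -0.058	τ: 5.520 -0.983 -1.357 1.520
step 44	ang: -0.408 2.254 -2.901 -5.282	θ̇: -0.783 1.616 -1.155 -2.487	p_ee: -0.040 -0.278 -0.069
max |τ| (N·m): 130.536


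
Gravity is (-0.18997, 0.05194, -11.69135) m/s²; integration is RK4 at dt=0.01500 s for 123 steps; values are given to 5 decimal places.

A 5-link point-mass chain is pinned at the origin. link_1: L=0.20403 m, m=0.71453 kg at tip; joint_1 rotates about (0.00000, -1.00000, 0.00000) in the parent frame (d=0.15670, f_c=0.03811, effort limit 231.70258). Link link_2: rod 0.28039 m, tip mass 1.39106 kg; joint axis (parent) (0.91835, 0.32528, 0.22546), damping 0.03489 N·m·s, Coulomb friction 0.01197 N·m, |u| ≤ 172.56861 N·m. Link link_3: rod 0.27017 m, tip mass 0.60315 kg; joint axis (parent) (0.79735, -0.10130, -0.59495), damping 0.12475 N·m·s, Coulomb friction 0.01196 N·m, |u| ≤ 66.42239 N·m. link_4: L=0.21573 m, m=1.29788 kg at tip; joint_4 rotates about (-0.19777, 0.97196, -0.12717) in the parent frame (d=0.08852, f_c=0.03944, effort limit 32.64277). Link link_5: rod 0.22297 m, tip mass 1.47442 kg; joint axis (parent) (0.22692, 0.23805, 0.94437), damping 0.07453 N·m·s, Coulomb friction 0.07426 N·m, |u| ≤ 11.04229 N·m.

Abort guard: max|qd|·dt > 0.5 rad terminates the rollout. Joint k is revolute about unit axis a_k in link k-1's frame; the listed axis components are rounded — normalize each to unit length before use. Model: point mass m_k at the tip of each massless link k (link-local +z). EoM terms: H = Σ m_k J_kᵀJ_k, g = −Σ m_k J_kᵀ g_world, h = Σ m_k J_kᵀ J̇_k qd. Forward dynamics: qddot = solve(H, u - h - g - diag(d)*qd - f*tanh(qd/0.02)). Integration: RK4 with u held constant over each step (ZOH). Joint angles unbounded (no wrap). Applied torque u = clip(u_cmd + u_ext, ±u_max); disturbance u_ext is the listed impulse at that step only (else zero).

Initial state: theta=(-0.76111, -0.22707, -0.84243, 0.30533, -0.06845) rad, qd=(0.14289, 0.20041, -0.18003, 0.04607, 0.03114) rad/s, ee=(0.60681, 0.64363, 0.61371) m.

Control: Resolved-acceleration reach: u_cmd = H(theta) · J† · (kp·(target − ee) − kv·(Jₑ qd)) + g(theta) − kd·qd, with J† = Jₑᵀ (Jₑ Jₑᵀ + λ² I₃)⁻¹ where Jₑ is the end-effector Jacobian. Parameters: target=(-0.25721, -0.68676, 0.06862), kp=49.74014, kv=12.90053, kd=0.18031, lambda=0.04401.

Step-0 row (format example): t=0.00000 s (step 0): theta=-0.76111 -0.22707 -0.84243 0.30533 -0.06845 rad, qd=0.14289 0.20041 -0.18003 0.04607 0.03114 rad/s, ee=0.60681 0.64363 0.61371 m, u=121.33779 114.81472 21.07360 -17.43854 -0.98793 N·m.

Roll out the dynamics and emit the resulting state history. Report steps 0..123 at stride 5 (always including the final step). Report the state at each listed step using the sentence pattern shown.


t=0.07500 s (step 5): theta=-0.55047 0.28260 -1.19039 0.94319 -0.06890 rad, qd=4.17204 9.08598 -4.16561 12.09541 0.02876 rad/s, ee=0.51457 0.48923 0.57468 m, u=30.98069 11.74385 -3.80299 -2.16306 -0.45084 N·m.
t=0.15000 s (step 10): theta=-0.16448 0.94307 -1.32966 1.78683 -0.07171 rad, qd=6.60512 8.36058 1.07682 10.04474 0.30733 rad/s, ee=0.35095 0.20141 0.50193 m, u=9.82396 -13.34393 -3.63568 -7.74441 -0.60626 N·m.
t=0.22500 s (step 15): theta=0.54164 1.42670 -0.66052 2.35836 0.26264 rad, qd=11.67413 1.93815 21.01191 3.23470 8.56822 rad/s, ee=0.19485 -0.02921 0.41278 m, u=1.22241 -15.81589 -5.75649 -12.45388 -2.09731 N·m.
t=0.30000 s (step 20): theta=1.01733 1.06587 0.83236 2.34408 0.57195 rad, qd=2.67258 -7.55033 14.40421 -2.37113 3.34803 rad/s, ee=0.06127 -0.14290 0.32641 m, u=-7.34361 -8.18172 -8.15478 -8.66821 -1.92283 N·m.
t=0.37500 s (step 25): theta=1.19481 0.54080 1.54083 2.07966 0.63358 rad, qd=2.00850 -5.97845 5.02001 -4.18728 -0.15276 rad/s, ee=-0.05480 -0.27599 0.27639 m, u=-37.04744 19.81979 -8.79126 1.27359 -0.15739 N·m.
t=0.45000 s (step 30): theta=1.28623 0.21170 1.74291 1.77379 0.59286 rad, qd=0.47806 -2.78549 1.21605 -3.85843 -0.61108 rad/s, ee=-0.17901 -0.40984 0.21311 m, u=-44.37044 24.32987 -9.46447 11.14246 1.02870 N·m.
t=0.52500 s (step 35): theta=1.28386 0.09461 1.79368 1.51245 0.55682 rad, qd=-0.42924 -0.58467 0.35451 -3.09262 -0.32060 rad/s, ee=-0.26005 -0.49957 0.15309 m, u=-37.31069 16.79483 -11.56869 12.71466 1.06893 N·m.
t=0.60000 s (step 40): theta=1.23520 0.09277 1.81075 1.31009 0.54205 rad, qd=-0.81348 0.38571 0.14295 -2.32463 -0.09139 rad/s, ee=-0.29377 -0.55745 0.11309 m, u=-31.07145 8.91405 -13.95817 10.86833 0.75546 N·m.
t=0.67500 s (step 45): theta=1.16809 0.13623 1.81817 1.16067 0.53403 rad, qd=-0.95249 0.70308 0.07565 -1.66405 -0.32063 rad/s, ee=-0.30031 -0.59663 0.09117 m, u=-26.98432 3.37946 -15.40107 8.64930 0.52476 N·m.
t=0.75000 s (step 50): theta=1.09493 0.19099 1.82178 1.05121 0.52935 rad, qd=-0.98786 0.72851 0.04234 -1.23019 -0.19402 rad/s, ee=-0.29492 -0.62375 0.08071 m, u=-24.31145 -0.27694 -16.16493 6.80266 0.29042 N·m.
t=0.82500 s (step 55): theta=1.02112 0.24286 1.82429 0.96924 0.52892 rad, qd=-0.97559 0.64540 0.04230 -0.92775 -0.16887 rad/s, ee=-0.28585 -0.64264 0.07643 m, u=-22.45938 -2.76469 -16.53017 5.42273 0.14009 N·m.
t=0.90000 s (step 60): theta=0.94921 0.28736 1.82747 0.90582 0.53083 rad, qd=-0.93936 0.54089 0.05845 -0.72702 -0.14335 rad/s, ee=-0.27691 -0.65578 0.07505 m, u=-21.08513 -4.62113 -16.71900 4.36739 0.03000 N·m.
t=0.97500 s (step 65): theta=0.88056 0.32444 1.83209 0.85480 0.53413 rad, qd=-0.88970 0.45010 0.07880 -0.59172 -0.13180 rad/s, ee=-0.26949 -0.66485 0.07478 m, u=-19.98561 -6.14275 -16.79477 3.50842 -0.05401 N·m.
t=1.05000 s (step 70): theta=0.81596 0.35558 1.83813 0.81217 0.53829 rad, qd=-0.83240 0.38223 0.09522 -0.49891 -0.12395 rad/s, ee=-0.26387 -0.67106 0.07478 m, u=-19.04609 -7.47818 -16.76895 2.75836 -0.12404 N·m.
t=1.12500 s (step 75): theta=0.75581 0.38244 1.84514 0.77540 0.54301 rad, qd=-0.77119 0.33516 0.10456 -0.43246 -0.11944 rad/s, ee=-0.25985 -0.67529 0.07472 m, u=-18.20597 -8.69093 -16.64166 2.07014 -0.18532 N·m.
t=1.20000 s (step 80): theta=0.70032 0.40639 1.85258 0.74291 0.54814 rad, qd=-0.70877 0.30327 0.10684 -0.38226 -0.11644 rad/s, ee=-0.25709 -0.67815 0.07450 m, u=-17.43604 -9.80386 -16.41976 1.42289 -0.24059 N·m.
t=1.27500 s (step 85): theta=0.64949 0.42835 1.85997 0.71375 0.55358 rad, qd=-0.64709 0.28091 0.10357 -0.34204 -0.11441 rad/s, ee=-0.25525 -0.68010 0.07413 m, u=-16.72368 -10.82290 -16.11757 0.81048 -0.29090 N·m.
t=1.35000 s (step 90): theta=0.60321 0.44886 1.86697 0.68732 0.55928 rad, qd=-0.58755 0.26371 0.09666 -0.30809 -0.11282 rad/s, ee=-0.25407 -0.68144 0.07365 m, u=-16.06403 -11.74915 -15.75375 0.23347 -0.33664 N·m.
t=1.42500 s (step 95): theta=0.56129 0.46819 1.87336 0.66323 0.56522 rad, qd=-0.53104 0.24878 0.08778 -0.27828 -0.11144 rad/s, ee=-0.25333 -0.68238 0.07310 m, u=-15.45526 -12.58396 -15.34785 -0.30553 -0.37796 N·m.
t=1.50000 s (step 100): theta=0.52348 0.48644 1.87906 0.64122 0.57140 rad, qd=-0.47808 0.23446 0.07818 -0.25140 -0.11013 rad/s, ee=-0.25291 -0.68305 0.07252 m, u=-14.89637 -13.33038 -14.91803 -0.80414 -0.41495 N·m.
t=1.57500 s (step 105): theta=0.48950 0.50362 1.88403 0.62110 0.57781 rad, qd=-0.42888 0.21993 0.06870 -0.22675 -0.10885 rad/s, ee=-0.25270 -0.68354 0.07194 m, u=-14.38623 -13.99321 -14.47984 -1.26107 -0.44777 N·m.
t=1.65000 s (step 110): theta=0.45907 0.51971 1.88832 0.60273 0.58446 rad, qd=-0.38343 0.20493 0.05983 -0.20392 -0.10758 rad/s, ee=-0.25265 -0.68391 0.07139 m, u=-13.92336 -14.57844 -14.04588 -1.67626 -0.47659 N·m.
t=1.72500 s (step 115): theta=0.43191 0.53466 1.89196 0.58597 0.59135 rad, qd=-0.34161 0.18947 0.05180 -0.18268 -0.10632 rad/s, ee=-0.25269 -0.68419 0.07087 m, u=-13.50590 -15.09261 -13.62581 -2.05068 -0.50167 N·m.
t=1.80000 s (step 120): theta=0.40776 0.54846 1.89504 0.57070 0.59848 rad, qd=-0.30322 0.17374 0.04469 -0.16287 -0.10508 rad/s, ee=-0.25281 -0.68441 0.07040 m, u=-13.13169 -15.54237 -13.22670 -2.38601 -0.52326 N·m.
t=1.84500 s (step 123): theta=0.39461 0.55617 1.89665 0.56222 0.60288 rad, qd=-0.28171 0.16425 0.04085 -0.15162 -0.10433 rad/s, ee=-0.25291 -0.68452 0.07014 m.


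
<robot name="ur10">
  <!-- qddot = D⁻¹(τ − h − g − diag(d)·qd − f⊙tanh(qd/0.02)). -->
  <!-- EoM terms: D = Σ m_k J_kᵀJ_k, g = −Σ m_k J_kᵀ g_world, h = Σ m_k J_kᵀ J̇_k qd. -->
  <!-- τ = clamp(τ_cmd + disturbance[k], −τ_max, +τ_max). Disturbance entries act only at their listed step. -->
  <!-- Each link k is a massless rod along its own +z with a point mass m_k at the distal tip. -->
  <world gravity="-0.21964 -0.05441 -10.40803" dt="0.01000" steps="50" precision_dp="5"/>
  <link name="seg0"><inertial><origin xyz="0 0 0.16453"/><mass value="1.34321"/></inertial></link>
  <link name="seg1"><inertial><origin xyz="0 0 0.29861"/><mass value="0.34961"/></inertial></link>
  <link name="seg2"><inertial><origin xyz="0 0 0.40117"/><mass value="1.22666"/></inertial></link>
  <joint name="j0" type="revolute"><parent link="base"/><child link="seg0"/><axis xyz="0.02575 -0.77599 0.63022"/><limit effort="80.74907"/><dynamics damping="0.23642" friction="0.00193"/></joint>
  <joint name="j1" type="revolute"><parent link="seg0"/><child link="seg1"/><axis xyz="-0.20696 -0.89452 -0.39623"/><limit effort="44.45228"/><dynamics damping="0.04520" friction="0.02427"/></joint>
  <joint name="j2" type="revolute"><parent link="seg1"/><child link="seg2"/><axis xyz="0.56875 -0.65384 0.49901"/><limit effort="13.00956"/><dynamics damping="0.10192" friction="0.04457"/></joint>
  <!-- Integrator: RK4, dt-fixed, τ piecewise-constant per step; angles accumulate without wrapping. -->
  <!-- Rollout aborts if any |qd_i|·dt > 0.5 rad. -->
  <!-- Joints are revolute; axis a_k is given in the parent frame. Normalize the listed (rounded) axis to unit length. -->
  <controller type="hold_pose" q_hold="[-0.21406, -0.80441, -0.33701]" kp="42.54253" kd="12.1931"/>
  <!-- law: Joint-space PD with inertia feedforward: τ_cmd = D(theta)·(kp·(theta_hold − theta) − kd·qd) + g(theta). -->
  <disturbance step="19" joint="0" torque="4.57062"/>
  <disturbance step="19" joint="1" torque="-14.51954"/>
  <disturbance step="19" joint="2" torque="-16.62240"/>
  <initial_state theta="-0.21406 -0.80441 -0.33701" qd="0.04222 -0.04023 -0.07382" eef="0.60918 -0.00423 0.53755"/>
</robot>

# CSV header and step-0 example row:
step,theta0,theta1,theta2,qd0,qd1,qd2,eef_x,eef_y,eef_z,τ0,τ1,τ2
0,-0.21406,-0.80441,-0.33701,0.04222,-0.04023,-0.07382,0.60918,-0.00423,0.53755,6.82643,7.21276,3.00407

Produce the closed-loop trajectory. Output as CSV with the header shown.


step,theta0,theta1,theta2,qd0,qd1,qd2,eef_x,eef_y,eef_z,τ0,τ1,τ2
1,-0.21363,-0.80486,-0.33761,0.04432,-0.04958,-0.04627,0.60921,-0.00390,0.53739,6.83526,7.19519,2.98206
2,-0.21318,-0.80538,-0.33796,0.04391,-0.05374,-0.02620,0.60922,-0.00361,0.53726,6.84334,7.17920,2.96171
3,-0.21276,-0.80591,-0.33817,0.03977,-0.05045,-0.01611,0.60924,-0.00338,0.53715,6.85069,7.16461,2.94372
4,-0.21239,-0.80638,-0.33831,0.03343,-0.04257,-0.01273,0.60925,-0.00318,0.53706,6.85729,7.15124,2.92797
5,-0.21209,-0.80676,-0.33843,0.02710,-0.03424,-0.01122,0.60926,-0.00302,0.53698,6.86320,7.13900,2.91392
6,-0.21185,-0.80707,-0.33853,0.02147,-0.02679,-0.00998,0.60927,-0.00289,0.53692,6.86848,7.12788,2.90132
7,-0.21166,-0.80730,-0.33863,0.01668,-0.02053,-0.00859,0.60927,-0.00278,0.53687,6.87318,7.11790,2.89007
8,-0.21151,-0.80748,-0.33871,0.01270,-0.01543,-0.00704,0.60928,-0.00270,0.53684,6.87737,7.10908,2.88012
9,-0.21140,-0.80761,-0.33877,0.00941,-0.01129,-0.00542,0.60928,-0.00263,0.53681,6.88111,7.10139,2.87140
10,-0.21132,-0.80771,-0.33882,0.00669,-0.00793,-0.00388,0.60928,-0.00258,0.53679,6.88444,7.09476,2.86383
11,-0.21127,-0.80777,-0.33885,0.00443,-0.00519,-0.00247,0.60928,-0.00255,0.53677,6.88741,7.08909,2.85729
12,-0.21123,-0.80781,-0.33887,0.00257,-0.00296,-0.00122,0.60928,-0.00253,0.53677,6.89006,7.08426,2.85166
13,-0.21122,-0.80783,-0.33888,0.00102,-0.00114,-0.00012,0.60928,-0.00252,0.53676,6.89242,7.08016,2.84683
14,-0.21122,-0.80783,-0.33888,-0.00025,0.00033,0.00083,0.60928,-0.00252,0.53676,6.89454,7.07668,2.84267
15,-0.21123,-0.80781,-0.33888,-0.00128,0.00151,0.00167,0.60928,-0.00253,0.53677,6.89643,7.07372,2.83909
16,-0.21125,-0.80779,-0.33886,-0.00212,0.00244,0.00239,0.60928,-0.00254,0.53677,6.89812,7.07121,2.83601
17,-0.21128,-0.80775,-0.33885,-0.00280,0.00317,0.00302,0.60928,-0.00256,0.53678,6.89964,7.06907,2.83334
18,-0.21131,-0.80771,-0.33882,-0.00334,0.00375,0.00355,0.60928,-0.00258,0.53679,6.90100,7.06724,2.83104
19,-0.21135,-0.80766,-0.33880,-0.00378,0.00419,0.00399,0.60927,-0.00260,0.53680,11.47284,-7.45387,-13.00956
20,-0.20990,-0.80885,-0.34313,0.29382,-0.24307,-0.86789,0.60946,-0.00092,0.53592,6.34038,8.86353,4.79422
21,-0.20706,-0.81132,-0.35101,0.27311,-0.24771,-0.71202,0.60978,0.00223,0.53426,6.39935,8.70248,4.62404
22,-0.20444,-0.81379,-0.35745,0.25017,-0.24409,-0.57960,0.61004,0.00495,0.53280,6.45251,8.55284,4.46619
23,-0.20205,-0.81619,-0.36268,0.22621,-0.23451,-0.46700,0.61026,0.00728,0.53154,6.50039,8.41392,4.31991
24,-0.19990,-0.81848,-0.36686,0.20210,-0.22085,-0.37110,0.61044,0.00925,0.53046,6.54351,8.28512,4.18444
25,-0.19800,-0.82061,-0.37015,0.17851,-0.20459,-0.28926,0.61059,0.01091,0.52955,6.58236,8.16590,4.05909
26,-0.19633,-0.82257,-0.37269,0.15587,-0.18687,-0.21929,0.61071,0.01229,0.52878,6.61738,8.05573,3.94318
27,-0.19487,-0.82435,-0.37458,0.13447,-0.16856,-0.15933,0.61081,0.01342,0.52814,6.64897,7.95411,3.83608
28,-0.19363,-0.82594,-0.37591,0.11450,-0.15029,-0.10786,0.61089,0.01432,0.52763,6.67748,7.86054,3.73717
29,-0.19258,-0.82736,-0.37677,0.09602,-0.13249,-0.06366,0.61095,0.01502,0.52722,6.70322,7.77454,3.64591
30,-0.19170,-0.82859,-0.37722,0.07846,-0.11425,-0.02709,0.61101,0.01554,0.52692,6.72647,7.69565,3.56194
31,-0.19102,-0.82961,-0.37738,0.05672,-0.08585,-0.00896,0.61104,0.01591,0.52670,6.74745,7.62329,3.48661
32,-0.19057,-0.83031,-0.37744,0.03262,-0.05100,-0.00445,0.61107,0.01614,0.52655,6.76636,7.55683,3.41956
33,-0.19035,-0.83066,-0.37747,0.01133,-0.01997,-0.00110,0.61109,0.01625,0.52647,6.78334,7.49602,3.35912
34,-0.19032,-0.83073,-0.37746,-0.00414,0.00132,0.00775,0.61110,0.01626,0.52645,6.79848,7.44211,3.30518
35,-0.19044,-0.83061,-0.37736,-0.01705,0.01908,0.01521,0.61111,0.01619,0.52648,6.81197,7.39526,3.25823
36,-0.19066,-0.83034,-0.37718,-0.02856,0.03526,0.02020,0.61111,0.01604,0.52654,6.82404,7.35372,3.21683
37,-0.19100,-0.82992,-0.37696,-0.03869,0.04970,0.02380,0.61110,0.01583,0.52665,6.83486,7.31620,3.17972
38,-0.19143,-0.82936,-0.37671,-0.04757,0.06250,0.02638,0.61109,0.01557,0.52678,6.84456,7.28213,3.14635
39,-0.19194,-0.82868,-0.37643,-0.05516,0.07352,0.02841,0.61107,0.01526,0.52694,6.85325,7.25120,3.11631
40,-0.19253,-0.82790,-0.37614,-0.06154,0.08281,0.03012,0.61105,0.01492,0.52712,6.86102,7.22314,3.08929
41,-0.19317,-0.82703,-0.37583,-0.06681,0.09048,0.03161,0.61103,0.01454,0.52732,6.86796,7.19773,3.06501
42,-0.19386,-0.82610,-0.37551,-0.07107,0.09671,0.03292,0.61100,0.01414,0.52754,6.87414,7.17476,3.04323
43,-0.19459,-0.82510,-0.37517,-0.07445,0.10165,0.03404,0.61097,0.01372,0.52776,6.87963,7.15402,3.02373
44,-0.19534,-0.82407,-0.37483,-0.07704,0.10545,0.03499,0.61094,0.01329,0.52800,6.88450,7.13533,3.00630
45,-0.19612,-0.82300,-0.37447,-0.07894,0.10826,0.03576,0.61090,0.01284,0.52825,6.88882,7.11852,2.99076
46,-0.19692,-0.82191,-0.37411,-0.08025,0.11021,0.03636,0.61087,0.01238,0.52850,6.89262,7.10343,2.97694
47,-0.19772,-0.82080,-0.37374,-0.08103,0.11140,0.03677,0.61083,0.01191,0.52875,6.89598,7.08991,2.96468
48,-0.19854,-0.81969,-0.37337,-0.08135,0.11195,0.03702,0.61079,0.01145,0.52901,6.89893,7.07783,2.95384
49,-0.19935,-0.81857,-0.37300,-0.08128,0.11193,0.03710,0.61075,0.01098,0.52927,6.90151,7.06706,2.94429
50,-0.20016,-0.81745,-0.37263,-0.08087,0.11143,0.03703,0.61071,0.01052,0.52953,,,


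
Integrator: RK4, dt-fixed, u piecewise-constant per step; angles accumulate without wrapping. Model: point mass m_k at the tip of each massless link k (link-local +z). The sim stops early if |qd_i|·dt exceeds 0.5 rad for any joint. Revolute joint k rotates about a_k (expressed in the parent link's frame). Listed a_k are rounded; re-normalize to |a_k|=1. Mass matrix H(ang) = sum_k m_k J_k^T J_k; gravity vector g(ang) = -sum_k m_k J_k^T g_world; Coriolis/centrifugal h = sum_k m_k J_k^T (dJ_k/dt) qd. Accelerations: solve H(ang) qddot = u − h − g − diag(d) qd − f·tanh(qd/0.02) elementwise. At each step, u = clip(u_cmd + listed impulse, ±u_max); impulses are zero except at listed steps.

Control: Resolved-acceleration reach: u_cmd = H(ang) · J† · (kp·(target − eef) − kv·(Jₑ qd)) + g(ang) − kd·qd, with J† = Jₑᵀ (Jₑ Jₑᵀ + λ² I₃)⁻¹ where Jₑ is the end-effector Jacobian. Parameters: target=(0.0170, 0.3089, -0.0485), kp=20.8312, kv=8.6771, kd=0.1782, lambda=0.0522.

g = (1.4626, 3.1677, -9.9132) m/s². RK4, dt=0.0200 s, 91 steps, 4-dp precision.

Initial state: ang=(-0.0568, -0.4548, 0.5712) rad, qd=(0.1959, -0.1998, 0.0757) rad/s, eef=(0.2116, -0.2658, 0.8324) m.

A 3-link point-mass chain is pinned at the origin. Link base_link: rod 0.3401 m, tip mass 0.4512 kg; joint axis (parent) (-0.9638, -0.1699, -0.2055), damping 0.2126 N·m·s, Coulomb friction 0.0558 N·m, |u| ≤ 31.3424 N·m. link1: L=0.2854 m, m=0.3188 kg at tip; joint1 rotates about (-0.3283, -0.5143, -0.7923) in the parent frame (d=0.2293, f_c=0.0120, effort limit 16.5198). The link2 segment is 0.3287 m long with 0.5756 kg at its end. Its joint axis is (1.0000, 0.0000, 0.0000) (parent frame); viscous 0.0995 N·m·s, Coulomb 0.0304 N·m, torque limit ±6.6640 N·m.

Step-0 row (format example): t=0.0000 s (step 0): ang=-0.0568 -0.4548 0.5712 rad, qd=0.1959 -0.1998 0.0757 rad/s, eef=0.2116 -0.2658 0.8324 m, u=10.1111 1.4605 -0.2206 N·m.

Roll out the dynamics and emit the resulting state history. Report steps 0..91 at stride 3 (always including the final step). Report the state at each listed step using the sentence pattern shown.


t=0.0600 s (step 3): ang=0.0260 -0.4717 0.7402 rad, qd=2.1615 -0.4246 4.3217 rad/s, eef=0.2092 -0.2400 0.8110 m, u=3.9084 1.4201 -0.7992 N·m.
t=0.1200 s (step 6): ang=0.1707 -0.5058 1.0080 rad, qd=2.5575 -0.6876 4.3992 rad/s, eef=0.2004 -0.1870 0.7676 m, u=-0.1524 1.3781 -0.6569 N·m.
t=0.1800 s (step 9): ang=0.3244 -0.5512 1.2567 rad, qd=2.5391 -0.8108 3.8863 rad/s, eef=0.1886 -0.1235 0.7153 m, u=-2.2583 1.3592 -0.6887 N·m.
t=0.2400 s (step 12): ang=0.4728 -0.6014 1.4741 rad, qd=2.4026 -0.8523 3.3797 rad/s, eef=0.1753 -0.0609 0.6582 m, u=-3.3916 1.3290 -0.8338 N·m.
t=0.3000 s (step 15): ang=0.6118 -0.6526 1.6634 rad, qd=2.2297 -0.8474 2.9471 rad/s, eef=0.1611 -0.0039 0.5992 m, u=-4.0468 1.2748 -1.0033 N·m.
t=0.3600 s (step 18): ang=0.7401 -0.7025 1.8289 rad, qd=2.0491 -0.8109 2.5819 rad/s, eef=0.1465 0.0455 0.5404 m, u=-4.4491 1.1955 -1.1552 N·m.
t=0.4200 s (step 21): ang=0.8577 -0.7495 1.9741 rad, qd=1.8734 -0.7495 2.2700 rad/s, eef=0.1318 0.0874 0.4836 m, u=-4.7055 1.0950 -1.2768 N·m.
t=0.4800 s (step 24): ang=0.9651 -0.7921 2.1019 rad, qd=1.7093 -0.6682 1.9989 rad/s, eef=0.1173 0.1226 0.4299 m, u=-4.8715 0.9802 -1.3690 N·m.
t=0.5400 s (step 27): ang=1.0631 -0.8295 2.2145 rad, qd=1.5602 -0.5726 1.7590 rad/s, eef=0.1033 0.1522 0.3801 m, u=-4.9786 0.8586 -1.4377 N·m.
t=0.6000 s (step 30): ang=1.1526 -0.8609 2.3134 rad, qd=1.4274 -0.4695 1.5437 rad/s, eef=0.0902 0.1771 0.3344 m, u=-5.0455 0.7375 -1.4894 N·m.
t=0.6600 s (step 33): ang=1.2347 -0.8860 2.4000 rad, qd=1.3101 -0.3662 1.3489 rad/s, eef=0.0783 0.1981 0.2927 m, u=-5.0839 0.6224 -1.5301 N·m.
t=0.7200 s (step 36): ang=1.3101 -0.9052 2.4756 rad, qd=1.2061 -0.2690 1.1727 rad/s, eef=0.0679 0.2159 0.2549 m, u=-5.1006 0.5170 -1.5640 N·m.
t=0.7800 s (step 39): ang=1.3796 -0.9188 2.5411 rad, qd=1.1128 -0.1826 1.0143 rad/s, eef=0.0591 0.2308 0.2206 m, u=-5.1003 0.4231 -1.5934 N·m.
t=0.8400 s (step 42): ang=1.4438 -0.9276 2.5976 rad, qd=1.0274 -0.1083 0.8732 rad/s, eef=0.0518 0.2433 0.1895 m, u=-5.0862 0.3409 -1.6196 N·m.
t=0.9000 s (step 45): ang=1.5030 -0.9323 2.6461 rad, qd=0.9477 -0.0460 0.7486 rad/s, eef=0.0460 0.2535 0.1614 m, u=-5.0615 0.2696 -1.6429 N·m.
t=0.9600 s (step 48): ang=1.5576 -0.9337 2.6877 rad, qd=0.8719 -0.0024 0.6391 rad/s, eef=0.0415 0.2617 0.1359 m, u=-5.0288 0.2103 -1.6631 N·m.
t=1.0200 s (step 51): ang=1.6077 -0.9333 2.7230 rad, qd=0.7982 0.0174 0.5436 rad/s, eef=0.0381 0.2682 0.1130 m, u=-4.9904 0.1643 -1.6794 N·m.
t=1.0800 s (step 54): ang=1.6534 -0.9317 2.7531 rad, qd=0.7258 0.0386 0.4624 rad/s, eef=0.0357 0.2731 0.0925 m, u=-4.9475 0.1229 -1.6920 N·m.
t=1.1400 s (step 57): ang=1.6948 -0.9288 2.7787 rad, qd=0.6539 0.0619 0.3940 rad/s, eef=0.0340 0.2768 0.0742 m, u=-4.9018 0.0848 -1.7011 N·m.
t=1.2000 s (step 60): ang=1.7319 -0.9246 2.8006 rad, qd=0.5823 0.0815 0.3367 rad/s, eef=0.0329 0.2794 0.0579 m, u=-4.8544 0.0508 -1.7071 N·m.
t=1.2600 s (step 63): ang=1.7647 -0.9193 2.8193 rad, qd=0.5114 0.0955 0.2893 rad/s, eef=0.0321 0.2813 0.0437 m, u=-4.8059 0.0211 -1.7103 N·m.
t=1.3200 s (step 66): ang=1.7934 -0.9133 2.8355 rad, qd=0.4424 0.1043 0.2502 rad/s, eef=0.0315 0.2825 0.0313 m, u=-4.7572 -0.0048 -1.7112 N·m.
t=1.3800 s (step 69): ang=1.8179 -0.9070 2.8495 rad, qd=0.3764 0.1091 0.2183 rad/s, eef=0.0311 0.2833 0.0206 m, u=-4.7091 -0.0273 -1.7105 N·m.
t=1.4400 s (step 72): ang=1.8386 -0.9004 2.8617 rad, qd=0.3145 0.1106 0.1921 rad/s, eef=0.0308 0.2838 0.0114 m, u=-4.6630 -0.0465 -1.7086 N·m.
t=1.5000 s (step 75): ang=1.8558 -0.8939 2.8726 rad, qd=0.2577 0.1099 0.1708 rad/s, eef=0.0305 0.2840 0.0036 m, u=-4.6199 -0.0629 -1.7063 N·m.
t=1.5600 s (step 78): ang=1.8697 -0.8874 2.8823 rad, qd=0.2065 0.1075 0.1533 rad/s, eef=0.0302 0.2841 -0.0030 m, u=-4.5808 -0.0767 -1.7039 N·m.
t=1.6200 s (step 81): ang=1.8807 -0.8811 2.8910 rad, qd=0.1610 0.1041 0.1389 rad/s, eef=0.0299 0.2842 -0.0086 m, u=-4.5463 -0.0883 -1.7019 N·m.
t=1.6800 s (step 84): ang=1.8891 -0.8750 2.8990 rad, qd=0.1213 0.1000 0.1271 rad/s, eef=0.0295 0.2842 -0.0133 m, u=-4.5169 -0.0979 -1.7005 N·m.
t=1.7400 s (step 87): ang=1.8954 -0.8691 2.9063 rad, qd=0.0871 0.0955 0.1174 rad/s, eef=0.0291 0.2842 -0.0171 m, u=-4.4925 -0.1059 -1.6997 N·m.
t=1.8000 s (step 90): ang=1.8997 -0.8636 2.9131 rad, qd=0.0580 0.0908 0.1094 rad/s, eef=0.0287 0.2842 -0.0203 m, u=-4.4730 -0.1123 -1.6998 N·m.
t=1.8200 s (step 91): ang=1.9008 -0.8618 2.9153 rad, qd=0.0493 0.0892 0.1070 rad/s, eef=0.0285 0.2842 -0.0213 m.
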